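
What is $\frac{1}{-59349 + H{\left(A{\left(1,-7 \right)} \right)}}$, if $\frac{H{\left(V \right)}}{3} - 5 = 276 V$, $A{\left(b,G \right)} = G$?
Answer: $- \frac{1}{65130} \approx -1.5354 \cdot 10^{-5}$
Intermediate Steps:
$H{\left(V \right)} = 15 + 828 V$ ($H{\left(V \right)} = 15 + 3 \cdot 276 V = 15 + 828 V$)
$\frac{1}{-59349 + H{\left(A{\left(1,-7 \right)} \right)}} = \frac{1}{-59349 + \left(15 + 828 \left(-7\right)\right)} = \frac{1}{-59349 + \left(15 - 5796\right)} = \frac{1}{-59349 - 5781} = \frac{1}{-65130} = - \frac{1}{65130}$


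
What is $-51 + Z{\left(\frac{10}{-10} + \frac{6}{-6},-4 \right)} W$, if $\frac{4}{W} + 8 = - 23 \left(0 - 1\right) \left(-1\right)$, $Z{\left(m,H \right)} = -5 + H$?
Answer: $- \frac{1545}{31} \approx -49.839$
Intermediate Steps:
$W = - \frac{4}{31}$ ($W = \frac{4}{-8 - 23 \left(0 - 1\right) \left(-1\right)} = \frac{4}{-8 - 23 \left(\left(-1\right) \left(-1\right)\right)} = \frac{4}{-8 - 23} = \frac{4}{-31} = 4 \left(- \frac{1}{31}\right) = - \frac{4}{31} \approx -0.12903$)
$-51 + Z{\left(\frac{10}{-10} + \frac{6}{-6},-4 \right)} W = -51 + \left(-5 - 4\right) \left(- \frac{4}{31}\right) = -51 - - \frac{36}{31} = -51 + \frac{36}{31} = - \frac{1545}{31}$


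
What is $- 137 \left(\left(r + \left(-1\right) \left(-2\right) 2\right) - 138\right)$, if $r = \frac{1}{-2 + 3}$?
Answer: $18221$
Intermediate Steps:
$r = 1$ ($r = 1^{-1} = 1$)
$- 137 \left(\left(r + \left(-1\right) \left(-2\right) 2\right) - 138\right) = - 137 \left(\left(1 + \left(-1\right) \left(-2\right) 2\right) - 138\right) = - 137 \left(\left(1 + 2 \cdot 2\right) - 138\right) = - 137 \left(\left(1 + 4\right) - 138\right) = - 137 \left(5 - 138\right) = \left(-137\right) \left(-133\right) = 18221$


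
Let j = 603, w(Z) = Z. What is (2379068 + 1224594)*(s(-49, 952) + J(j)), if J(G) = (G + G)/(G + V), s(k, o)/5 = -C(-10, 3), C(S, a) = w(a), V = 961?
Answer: -20048973537/391 ≈ -5.1276e+7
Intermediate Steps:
C(S, a) = a
s(k, o) = -15 (s(k, o) = 5*(-1*3) = 5*(-3) = -15)
J(G) = 2*G/(961 + G) (J(G) = (G + G)/(G + 961) = (2*G)/(961 + G) = 2*G/(961 + G))
(2379068 + 1224594)*(s(-49, 952) + J(j)) = (2379068 + 1224594)*(-15 + 2*603/(961 + 603)) = 3603662*(-15 + 2*603/1564) = 3603662*(-15 + 2*603*(1/1564)) = 3603662*(-15 + 603/782) = 3603662*(-11127/782) = -20048973537/391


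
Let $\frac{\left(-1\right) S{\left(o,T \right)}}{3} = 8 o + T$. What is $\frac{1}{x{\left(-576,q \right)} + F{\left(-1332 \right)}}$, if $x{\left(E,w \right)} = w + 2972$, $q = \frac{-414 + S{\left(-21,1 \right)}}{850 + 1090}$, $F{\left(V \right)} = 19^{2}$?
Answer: $\frac{1940}{6466107} \approx 0.00030003$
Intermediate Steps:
$S{\left(o,T \right)} = - 24 o - 3 T$ ($S{\left(o,T \right)} = - 3 \left(8 o + T\right) = - 3 \left(T + 8 o\right) = - 24 o - 3 T$)
$F{\left(V \right)} = 361$
$q = \frac{87}{1940}$ ($q = \frac{-414 - -501}{850 + 1090} = \frac{-414 + \left(504 - 3\right)}{1940} = \left(-414 + 501\right) \frac{1}{1940} = 87 \cdot \frac{1}{1940} = \frac{87}{1940} \approx 0.044845$)
$x{\left(E,w \right)} = 2972 + w$
$\frac{1}{x{\left(-576,q \right)} + F{\left(-1332 \right)}} = \frac{1}{\left(2972 + \frac{87}{1940}\right) + 361} = \frac{1}{\frac{5765767}{1940} + 361} = \frac{1}{\frac{6466107}{1940}} = \frac{1940}{6466107}$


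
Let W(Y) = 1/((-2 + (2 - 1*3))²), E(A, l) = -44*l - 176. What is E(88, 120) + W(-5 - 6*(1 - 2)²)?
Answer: -49103/9 ≈ -5455.9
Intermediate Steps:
E(A, l) = -176 - 44*l
W(Y) = ⅑ (W(Y) = 1/((-2 + (2 - 3))²) = 1/((-2 - 1)²) = 1/((-3)²) = 1/9 = ⅑)
E(88, 120) + W(-5 - 6*(1 - 2)²) = (-176 - 44*120) + ⅑ = (-176 - 5280) + ⅑ = -5456 + ⅑ = -49103/9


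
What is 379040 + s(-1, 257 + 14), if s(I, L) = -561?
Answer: 378479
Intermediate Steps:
379040 + s(-1, 257 + 14) = 379040 - 561 = 378479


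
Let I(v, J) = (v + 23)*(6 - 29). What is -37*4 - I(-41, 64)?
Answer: -562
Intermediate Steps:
I(v, J) = -529 - 23*v (I(v, J) = (23 + v)*(-23) = -529 - 23*v)
-37*4 - I(-41, 64) = -37*4 - (-529 - 23*(-41)) = -148 - (-529 + 943) = -148 - 1*414 = -148 - 414 = -562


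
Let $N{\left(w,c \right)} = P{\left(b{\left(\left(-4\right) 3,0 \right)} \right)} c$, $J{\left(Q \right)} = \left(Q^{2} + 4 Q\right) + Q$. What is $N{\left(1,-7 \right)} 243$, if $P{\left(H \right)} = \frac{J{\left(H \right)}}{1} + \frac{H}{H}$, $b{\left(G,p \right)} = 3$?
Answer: $-42525$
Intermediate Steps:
$J{\left(Q \right)} = Q^{2} + 5 Q$
$P{\left(H \right)} = 1 + H \left(5 + H\right)$ ($P{\left(H \right)} = \frac{H \left(5 + H\right)}{1} + \frac{H}{H} = H \left(5 + H\right) 1 + 1 = H \left(5 + H\right) + 1 = 1 + H \left(5 + H\right)$)
$N{\left(w,c \right)} = 25 c$ ($N{\left(w,c \right)} = \left(1 + 3 \left(5 + 3\right)\right) c = \left(1 + 3 \cdot 8\right) c = \left(1 + 24\right) c = 25 c$)
$N{\left(1,-7 \right)} 243 = 25 \left(-7\right) 243 = \left(-175\right) 243 = -42525$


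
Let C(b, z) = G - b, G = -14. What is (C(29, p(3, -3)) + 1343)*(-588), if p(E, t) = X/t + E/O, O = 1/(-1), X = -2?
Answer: -764400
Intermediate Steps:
O = -1 (O = 1*(-1) = -1)
p(E, t) = -E - 2/t (p(E, t) = -2/t + E/(-1) = -2/t + E*(-1) = -2/t - E = -E - 2/t)
C(b, z) = -14 - b
(C(29, p(3, -3)) + 1343)*(-588) = ((-14 - 1*29) + 1343)*(-588) = ((-14 - 29) + 1343)*(-588) = (-43 + 1343)*(-588) = 1300*(-588) = -764400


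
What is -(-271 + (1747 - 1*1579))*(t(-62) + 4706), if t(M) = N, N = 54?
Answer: 490280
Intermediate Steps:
t(M) = 54
-(-271 + (1747 - 1*1579))*(t(-62) + 4706) = -(-271 + (1747 - 1*1579))*(54 + 4706) = -(-271 + (1747 - 1579))*4760 = -(-271 + 168)*4760 = -(-103)*4760 = -1*(-490280) = 490280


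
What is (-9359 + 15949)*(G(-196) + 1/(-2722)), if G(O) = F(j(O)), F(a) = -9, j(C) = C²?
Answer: -80724205/1361 ≈ -59312.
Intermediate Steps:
G(O) = -9
(-9359 + 15949)*(G(-196) + 1/(-2722)) = (-9359 + 15949)*(-9 + 1/(-2722)) = 6590*(-9 - 1/2722) = 6590*(-24499/2722) = -80724205/1361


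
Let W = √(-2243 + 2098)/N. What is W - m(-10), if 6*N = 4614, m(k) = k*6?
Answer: 60 + I*√145/769 ≈ 60.0 + 0.015659*I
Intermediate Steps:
m(k) = 6*k
N = 769 (N = (⅙)*4614 = 769)
W = I*√145/769 (W = √(-2243 + 2098)/769 = √(-145)*(1/769) = (I*√145)*(1/769) = I*√145/769 ≈ 0.015659*I)
W - m(-10) = I*√145/769 - 6*(-10) = I*√145/769 - 1*(-60) = I*√145/769 + 60 = 60 + I*√145/769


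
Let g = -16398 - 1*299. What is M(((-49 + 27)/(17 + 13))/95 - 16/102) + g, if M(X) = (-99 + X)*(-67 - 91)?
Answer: -8309143/8075 ≈ -1029.0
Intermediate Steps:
M(X) = 15642 - 158*X (M(X) = (-99 + X)*(-158) = 15642 - 158*X)
g = -16697 (g = -16398 - 299 = -16697)
M(((-49 + 27)/(17 + 13))/95 - 16/102) + g = (15642 - 158*(((-49 + 27)/(17 + 13))/95 - 16/102)) - 16697 = (15642 - 158*(-22/30*(1/95) - 16*1/102)) - 16697 = (15642 - 158*(-22*1/30*(1/95) - 8/51)) - 16697 = (15642 - 158*(-11/15*1/95 - 8/51)) - 16697 = (15642 - 158*(-11/1425 - 8/51)) - 16697 = (15642 - 158*(-1329/8075)) - 16697 = (15642 + 209982/8075) - 16697 = 126519132/8075 - 16697 = -8309143/8075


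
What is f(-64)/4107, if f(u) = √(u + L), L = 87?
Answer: √23/4107 ≈ 0.0011677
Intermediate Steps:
f(u) = √(87 + u) (f(u) = √(u + 87) = √(87 + u))
f(-64)/4107 = √(87 - 64)/4107 = √23*(1/4107) = √23/4107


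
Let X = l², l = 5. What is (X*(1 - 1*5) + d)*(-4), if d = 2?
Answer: 392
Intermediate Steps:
X = 25 (X = 5² = 25)
(X*(1 - 1*5) + d)*(-4) = (25*(1 - 1*5) + 2)*(-4) = (25*(1 - 5) + 2)*(-4) = (25*(-4) + 2)*(-4) = (-100 + 2)*(-4) = -98*(-4) = 392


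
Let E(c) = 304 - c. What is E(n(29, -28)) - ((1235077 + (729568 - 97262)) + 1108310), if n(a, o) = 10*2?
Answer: -2975409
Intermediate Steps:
n(a, o) = 20
E(n(29, -28)) - ((1235077 + (729568 - 97262)) + 1108310) = (304 - 1*20) - ((1235077 + (729568 - 97262)) + 1108310) = (304 - 20) - ((1235077 + 632306) + 1108310) = 284 - (1867383 + 1108310) = 284 - 1*2975693 = 284 - 2975693 = -2975409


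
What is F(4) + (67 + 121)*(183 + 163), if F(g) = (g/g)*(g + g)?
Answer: 65056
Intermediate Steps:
F(g) = 2*g (F(g) = 1*(2*g) = 2*g)
F(4) + (67 + 121)*(183 + 163) = 2*4 + (67 + 121)*(183 + 163) = 8 + 188*346 = 8 + 65048 = 65056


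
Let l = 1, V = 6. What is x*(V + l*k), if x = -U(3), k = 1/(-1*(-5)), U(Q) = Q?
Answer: -93/5 ≈ -18.600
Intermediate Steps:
k = ⅕ (k = 1/5 = ⅕ ≈ 0.20000)
x = -3 (x = -1*3 = -3)
x*(V + l*k) = -3*(6 + 1*(⅕)) = -3*(6 + ⅕) = -3*31/5 = -93/5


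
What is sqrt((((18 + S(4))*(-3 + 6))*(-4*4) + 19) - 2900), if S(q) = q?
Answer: I*sqrt(3937) ≈ 62.746*I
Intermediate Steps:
sqrt((((18 + S(4))*(-3 + 6))*(-4*4) + 19) - 2900) = sqrt((((18 + 4)*(-3 + 6))*(-4*4) + 19) - 2900) = sqrt(((22*3)*(-16) + 19) - 2900) = sqrt((66*(-16) + 19) - 2900) = sqrt((-1056 + 19) - 2900) = sqrt(-1037 - 2900) = sqrt(-3937) = I*sqrt(3937)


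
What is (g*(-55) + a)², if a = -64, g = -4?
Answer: 24336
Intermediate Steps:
(g*(-55) + a)² = (-4*(-55) - 64)² = (220 - 64)² = 156² = 24336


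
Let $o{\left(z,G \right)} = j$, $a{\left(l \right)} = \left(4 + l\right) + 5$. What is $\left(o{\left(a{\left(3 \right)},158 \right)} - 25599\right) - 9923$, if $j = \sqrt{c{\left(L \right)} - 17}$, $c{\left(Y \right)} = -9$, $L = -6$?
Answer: $-35522 + i \sqrt{26} \approx -35522.0 + 5.099 i$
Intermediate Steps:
$j = i \sqrt{26}$ ($j = \sqrt{-9 - 17} = \sqrt{-26} = i \sqrt{26} \approx 5.099 i$)
$a{\left(l \right)} = 9 + l$
$o{\left(z,G \right)} = i \sqrt{26}$
$\left(o{\left(a{\left(3 \right)},158 \right)} - 25599\right) - 9923 = \left(i \sqrt{26} - 25599\right) - 9923 = \left(-25599 + i \sqrt{26}\right) - 9923 = -35522 + i \sqrt{26}$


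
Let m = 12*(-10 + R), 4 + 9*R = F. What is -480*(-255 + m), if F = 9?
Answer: 176800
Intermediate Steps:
R = 5/9 (R = -4/9 + (1/9)*9 = -4/9 + 1 = 5/9 ≈ 0.55556)
m = -340/3 (m = 12*(-10 + 5/9) = 12*(-85/9) = -340/3 ≈ -113.33)
-480*(-255 + m) = -480*(-255 - 340/3) = -480*(-1105/3) = 176800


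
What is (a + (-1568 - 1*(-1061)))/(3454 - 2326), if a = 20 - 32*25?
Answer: -429/376 ≈ -1.1410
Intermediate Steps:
a = -780 (a = 20 - 800 = -780)
(a + (-1568 - 1*(-1061)))/(3454 - 2326) = (-780 + (-1568 - 1*(-1061)))/(3454 - 2326) = (-780 + (-1568 + 1061))/1128 = (-780 - 507)*(1/1128) = -1287*1/1128 = -429/376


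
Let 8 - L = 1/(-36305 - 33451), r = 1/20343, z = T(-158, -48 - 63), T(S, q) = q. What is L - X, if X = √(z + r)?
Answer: 558049/69756 - 2*I*√11483989674/20343 ≈ 8.0 - 10.536*I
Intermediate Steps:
z = -111 (z = -48 - 63 = -111)
r = 1/20343 ≈ 4.9157e-5
X = 2*I*√11483989674/20343 (X = √(-111 + 1/20343) = √(-2258072/20343) = 2*I*√11483989674/20343 ≈ 10.536*I)
L = 558049/69756 (L = 8 - 1/(-36305 - 33451) = 8 - 1/(-69756) = 8 - 1*(-1/69756) = 8 + 1/69756 = 558049/69756 ≈ 8.0000)
L - X = 558049/69756 - 2*I*√11483989674/20343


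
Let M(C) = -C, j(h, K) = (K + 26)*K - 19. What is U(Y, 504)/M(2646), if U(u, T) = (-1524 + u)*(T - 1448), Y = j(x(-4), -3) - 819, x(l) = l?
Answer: -1147432/1323 ≈ -867.30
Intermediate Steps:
j(h, K) = -19 + K*(26 + K) (j(h, K) = (26 + K)*K - 19 = K*(26 + K) - 19 = -19 + K*(26 + K))
Y = -907 (Y = (-19 + (-3)² + 26*(-3)) - 819 = (-19 + 9 - 78) - 819 = -88 - 819 = -907)
U(u, T) = (-1524 + u)*(-1448 + T)
U(Y, 504)/M(2646) = (2206752 - 1524*504 - 1448*(-907) + 504*(-907))/((-1*2646)) = (2206752 - 768096 + 1313336 - 457128)/(-2646) = 2294864*(-1/2646) = -1147432/1323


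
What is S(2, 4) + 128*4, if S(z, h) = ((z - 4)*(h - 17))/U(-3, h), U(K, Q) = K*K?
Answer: 4634/9 ≈ 514.89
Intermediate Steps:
U(K, Q) = K²
S(z, h) = (-17 + h)*(-4 + z)/9 (S(z, h) = ((z - 4)*(h - 17))/((-3)²) = ((-4 + z)*(-17 + h))/9 = ((-17 + h)*(-4 + z))*(⅑) = (-17 + h)*(-4 + z)/9)
S(2, 4) + 128*4 = (68/9 - 17/9*2 - 4/9*4 + (⅑)*4*2) + 128*4 = (68/9 - 34/9 - 16/9 + 8/9) + 512 = 26/9 + 512 = 4634/9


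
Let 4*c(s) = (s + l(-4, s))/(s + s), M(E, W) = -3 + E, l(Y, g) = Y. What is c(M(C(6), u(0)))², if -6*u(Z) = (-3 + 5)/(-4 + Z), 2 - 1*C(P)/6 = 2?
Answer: 49/576 ≈ 0.085069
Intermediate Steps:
C(P) = 0 (C(P) = 12 - 6*2 = 12 - 12 = 0)
u(Z) = -1/(3*(-4 + Z)) (u(Z) = -(-3 + 5)/(6*(-4 + Z)) = -1/(3*(-4 + Z)))
c(s) = (-4 + s)/(8*s) (c(s) = ((s - 4)/(s + s))/4 = ((-4 + s)/((2*s)))/4 = ((-4 + s)*(1/(2*s)))/4 = ((-4 + s)/(2*s))/4 = (-4 + s)/(8*s))
c(M(C(6), u(0)))² = ((-4 + (-3 + 0))/(8*(-3 + 0)))² = ((⅛)*(-4 - 3)/(-3))² = ((⅛)*(-⅓)*(-7))² = (7/24)² = 49/576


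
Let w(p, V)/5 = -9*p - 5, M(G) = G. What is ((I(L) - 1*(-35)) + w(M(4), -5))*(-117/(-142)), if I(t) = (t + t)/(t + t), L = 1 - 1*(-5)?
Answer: -19773/142 ≈ -139.25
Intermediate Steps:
L = 6 (L = 1 + 5 = 6)
w(p, V) = -25 - 45*p (w(p, V) = 5*(-9*p - 5) = 5*(-5 - 9*p) = -25 - 45*p)
I(t) = 1 (I(t) = (2*t)/((2*t)) = (2*t)*(1/(2*t)) = 1)
((I(L) - 1*(-35)) + w(M(4), -5))*(-117/(-142)) = ((1 - 1*(-35)) + (-25 - 45*4))*(-117/(-142)) = ((1 + 35) + (-25 - 180))*(-117*(-1/142)) = (36 - 205)*(117/142) = -169*117/142 = -19773/142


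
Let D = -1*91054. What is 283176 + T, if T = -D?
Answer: 374230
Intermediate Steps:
D = -91054
T = 91054 (T = -1*(-91054) = 91054)
283176 + T = 283176 + 91054 = 374230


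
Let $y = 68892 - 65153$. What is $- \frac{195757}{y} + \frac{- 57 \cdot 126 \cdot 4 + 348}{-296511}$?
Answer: $- \frac{19312663669}{369551543} \approx -52.26$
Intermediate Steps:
$y = 3739$ ($y = 68892 - 65153 = 3739$)
$- \frac{195757}{y} + \frac{- 57 \cdot 126 \cdot 4 + 348}{-296511} = - \frac{195757}{3739} + \frac{- 57 \cdot 126 \cdot 4 + 348}{-296511} = \left(-195757\right) \frac{1}{3739} + \left(\left(-57\right) 504 + 348\right) \left(- \frac{1}{296511}\right) = - \frac{195757}{3739} + \left(-28728 + 348\right) \left(- \frac{1}{296511}\right) = - \frac{195757}{3739} - - \frac{9460}{98837} = - \frac{195757}{3739} + \frac{9460}{98837} = - \frac{19312663669}{369551543}$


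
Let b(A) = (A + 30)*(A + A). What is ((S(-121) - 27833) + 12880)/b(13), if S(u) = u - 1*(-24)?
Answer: -175/13 ≈ -13.462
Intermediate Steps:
S(u) = 24 + u (S(u) = u + 24 = 24 + u)
b(A) = 2*A*(30 + A) (b(A) = (30 + A)*(2*A) = 2*A*(30 + A))
((S(-121) - 27833) + 12880)/b(13) = (((24 - 121) - 27833) + 12880)/((2*13*(30 + 13))) = ((-97 - 27833) + 12880)/((2*13*43)) = (-27930 + 12880)/1118 = -15050*1/1118 = -175/13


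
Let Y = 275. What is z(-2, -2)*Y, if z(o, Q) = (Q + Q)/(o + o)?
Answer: 275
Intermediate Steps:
z(o, Q) = Q/o (z(o, Q) = (2*Q)/((2*o)) = (2*Q)*(1/(2*o)) = Q/o)
z(-2, -2)*Y = -2/(-2)*275 = -2*(-1/2)*275 = 1*275 = 275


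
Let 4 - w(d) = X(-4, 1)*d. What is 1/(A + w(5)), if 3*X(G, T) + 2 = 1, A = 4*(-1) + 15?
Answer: 3/50 ≈ 0.060000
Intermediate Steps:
A = 11 (A = -4 + 15 = 11)
X(G, T) = -⅓ (X(G, T) = -⅔ + (⅓)*1 = -⅔ + ⅓ = -⅓)
w(d) = 4 + d/3 (w(d) = 4 - (-1)*d/3 = 4 + d/3)
1/(A + w(5)) = 1/(11 + (4 + (⅓)*5)) = 1/(11 + (4 + 5/3)) = 1/(11 + 17/3) = 1/(50/3) = 3/50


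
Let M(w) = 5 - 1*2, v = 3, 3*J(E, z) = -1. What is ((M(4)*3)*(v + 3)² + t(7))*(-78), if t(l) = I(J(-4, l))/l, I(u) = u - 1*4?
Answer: -176566/7 ≈ -25224.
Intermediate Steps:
J(E, z) = -⅓ (J(E, z) = (⅓)*(-1) = -⅓)
M(w) = 3 (M(w) = 5 - 2 = 3)
I(u) = -4 + u (I(u) = u - 4 = -4 + u)
t(l) = -13/(3*l) (t(l) = (-4 - ⅓)/l = -13/(3*l))
((M(4)*3)*(v + 3)² + t(7))*(-78) = ((3*3)*(3 + 3)² - 13/3/7)*(-78) = (9*6² - 13/3*⅐)*(-78) = (9*36 - 13/21)*(-78) = (324 - 13/21)*(-78) = (6791/21)*(-78) = -176566/7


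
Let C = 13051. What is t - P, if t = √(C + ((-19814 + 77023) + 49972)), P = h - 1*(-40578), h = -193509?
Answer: 152931 + 2*√30058 ≈ 1.5328e+5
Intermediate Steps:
P = -152931 (P = -193509 - 1*(-40578) = -193509 + 40578 = -152931)
t = 2*√30058 (t = √(13051 + ((-19814 + 77023) + 49972)) = √(13051 + (57209 + 49972)) = √(13051 + 107181) = √120232 = 2*√30058 ≈ 346.75)
t - P = 2*√30058 - 1*(-152931) = 2*√30058 + 152931 = 152931 + 2*√30058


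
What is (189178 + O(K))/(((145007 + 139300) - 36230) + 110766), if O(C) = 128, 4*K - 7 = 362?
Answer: 189306/358843 ≈ 0.52755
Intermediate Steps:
K = 369/4 (K = 7/4 + (¼)*362 = 7/4 + 181/2 = 369/4 ≈ 92.250)
(189178 + O(K))/(((145007 + 139300) - 36230) + 110766) = (189178 + 128)/(((145007 + 139300) - 36230) + 110766) = 189306/((284307 - 36230) + 110766) = 189306/(248077 + 110766) = 189306/358843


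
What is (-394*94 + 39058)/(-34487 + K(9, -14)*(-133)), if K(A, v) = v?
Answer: -674/10875 ≈ -0.061977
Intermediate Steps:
(-394*94 + 39058)/(-34487 + K(9, -14)*(-133)) = (-394*94 + 39058)/(-34487 - 14*(-133)) = (-37036 + 39058)/(-34487 + 1862) = 2022/(-32625) = 2022*(-1/32625) = -674/10875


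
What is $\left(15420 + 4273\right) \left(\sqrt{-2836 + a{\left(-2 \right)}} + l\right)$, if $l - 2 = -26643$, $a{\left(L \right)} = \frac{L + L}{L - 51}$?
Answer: $-524641213 + \frac{78772 i \sqrt{497882}}{53} \approx -5.2464 \cdot 10^{8} + 1.0487 \cdot 10^{6} i$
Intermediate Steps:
$a{\left(L \right)} = \frac{2 L}{-51 + L}$
$l = -26641$ ($l = 2 - 26643 = -26641$)
$\left(15420 + 4273\right) \left(\sqrt{-2836 + a{\left(-2 \right)}} + l\right) = \left(15420 + 4273\right) \left(\sqrt{-2836 + 2 \left(-2\right) \frac{1}{-51 - 2}} - 26641\right) = 19693 \left(\sqrt{-2836 + 2 \left(-2\right) \frac{1}{-53}} - 26641\right) = 19693 \left(\sqrt{-2836 + 2 \left(-2\right) \left(- \frac{1}{53}\right)} - 26641\right) = 19693 \left(\sqrt{-2836 + \frac{4}{53}} - 26641\right) = 19693 \left(\sqrt{- \frac{150304}{53}} - 26641\right) = 19693 \left(\frac{4 i \sqrt{497882}}{53} - 26641\right) = 19693 \left(-26641 + \frac{4 i \sqrt{497882}}{53}\right) = -524641213 + \frac{78772 i \sqrt{497882}}{53}$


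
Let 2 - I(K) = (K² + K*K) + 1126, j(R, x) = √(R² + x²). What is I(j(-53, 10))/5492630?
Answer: -267/211255 ≈ -0.0012639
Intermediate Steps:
I(K) = -1124 - 2*K² (I(K) = 2 - ((K² + K*K) + 1126) = 2 - ((K² + K²) + 1126) = 2 - (2*K² + 1126) = 2 - (1126 + 2*K²) = 2 + (-1126 - 2*K²) = -1124 - 2*K²)
I(j(-53, 10))/5492630 = (-1124 - 2*(√((-53)² + 10²))²)/5492630 = (-1124 - 2*(√(2809 + 100))²)*(1/5492630) = (-1124 - 2*(√2909)²)*(1/5492630) = (-1124 - 2*2909)*(1/5492630) = (-1124 - 5818)*(1/5492630) = -6942*1/5492630 = -267/211255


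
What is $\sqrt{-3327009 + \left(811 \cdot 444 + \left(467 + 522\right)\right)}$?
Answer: $4 i \sqrt{185371} \approx 1722.2 i$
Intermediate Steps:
$\sqrt{-3327009 + \left(811 \cdot 444 + \left(467 + 522\right)\right)} = \sqrt{-3327009 + \left(360084 + 989\right)} = \sqrt{-3327009 + 361073} = \sqrt{-2965936} = 4 i \sqrt{185371}$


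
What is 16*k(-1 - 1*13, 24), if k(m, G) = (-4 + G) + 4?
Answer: 384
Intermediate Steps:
k(m, G) = G
16*k(-1 - 1*13, 24) = 16*24 = 384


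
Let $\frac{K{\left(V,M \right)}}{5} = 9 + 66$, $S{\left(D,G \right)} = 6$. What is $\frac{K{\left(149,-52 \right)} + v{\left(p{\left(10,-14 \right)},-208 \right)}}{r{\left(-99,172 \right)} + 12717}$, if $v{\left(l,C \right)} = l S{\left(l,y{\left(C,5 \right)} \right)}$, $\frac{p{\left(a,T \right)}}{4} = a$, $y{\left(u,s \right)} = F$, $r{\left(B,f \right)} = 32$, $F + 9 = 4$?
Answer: $\frac{615}{12749} \approx 0.048239$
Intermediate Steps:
$F = -5$ ($F = -9 + 4 = -5$)
$y{\left(u,s \right)} = -5$
$p{\left(a,T \right)} = 4 a$
$K{\left(V,M \right)} = 375$ ($K{\left(V,M \right)} = 5 \left(9 + 66\right) = 5 \cdot 75 = 375$)
$v{\left(l,C \right)} = 6 l$ ($v{\left(l,C \right)} = l 6 = 6 l$)
$\frac{K{\left(149,-52 \right)} + v{\left(p{\left(10,-14 \right)},-208 \right)}}{r{\left(-99,172 \right)} + 12717} = \frac{375 + 6 \cdot 4 \cdot 10}{32 + 12717} = \frac{375 + 6 \cdot 40}{12749} = \left(375 + 240\right) \frac{1}{12749} = 615 \cdot \frac{1}{12749} = \frac{615}{12749}$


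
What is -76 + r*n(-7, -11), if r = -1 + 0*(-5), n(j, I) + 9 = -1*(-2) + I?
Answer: -58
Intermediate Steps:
n(j, I) = -7 + I (n(j, I) = -9 + (-1*(-2) + I) = -9 + (2 + I) = -7 + I)
r = -1 (r = -1 + 0 = -1)
-76 + r*n(-7, -11) = -76 - (-7 - 11) = -76 - 1*(-18) = -76 + 18 = -58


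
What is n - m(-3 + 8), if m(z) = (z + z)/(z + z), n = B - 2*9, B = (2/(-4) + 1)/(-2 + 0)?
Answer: -77/4 ≈ -19.250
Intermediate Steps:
B = -¼ (B = (2*(-¼) + 1)/(-2) = (-½ + 1)*(-½) = (½)*(-½) = -¼ ≈ -0.25000)
n = -73/4 (n = -¼ - 2*9 = -¼ - 18 = -73/4 ≈ -18.250)
m(z) = 1 (m(z) = (2*z)/((2*z)) = (2*z)*(1/(2*z)) = 1)
n - m(-3 + 8) = -73/4 - 1*1 = -73/4 - 1 = -77/4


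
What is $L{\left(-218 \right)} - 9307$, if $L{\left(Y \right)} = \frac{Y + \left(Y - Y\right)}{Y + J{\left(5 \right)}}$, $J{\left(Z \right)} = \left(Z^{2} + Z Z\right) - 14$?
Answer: $- \frac{846828}{91} \approx -9305.8$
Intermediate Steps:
$J{\left(Z \right)} = -14 + 2 Z^{2}$ ($J{\left(Z \right)} = \left(Z^{2} + Z^{2}\right) - 14 = 2 Z^{2} - 14 = -14 + 2 Z^{2}$)
$L{\left(Y \right)} = \frac{Y}{36 + Y}$ ($L{\left(Y \right)} = \frac{Y + \left(Y - Y\right)}{Y - \left(14 - 2 \cdot 5^{2}\right)} = \frac{Y + 0}{Y + \left(-14 + 2 \cdot 25\right)} = \frac{Y}{Y + \left(-14 + 50\right)} = \frac{Y}{Y + 36} = \frac{Y}{36 + Y}$)
$L{\left(-218 \right)} - 9307 = - \frac{218}{36 - 218} - 9307 = - \frac{218}{-182} - 9307 = \left(-218\right) \left(- \frac{1}{182}\right) - 9307 = \frac{109}{91} - 9307 = - \frac{846828}{91}$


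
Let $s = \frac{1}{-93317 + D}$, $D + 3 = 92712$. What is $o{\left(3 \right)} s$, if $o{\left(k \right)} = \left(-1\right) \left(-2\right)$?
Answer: $- \frac{1}{304} \approx -0.0032895$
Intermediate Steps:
$o{\left(k \right)} = 2$
$D = 92709$ ($D = -3 + 92712 = 92709$)
$s = - \frac{1}{608}$ ($s = \frac{1}{-93317 + 92709} = \frac{1}{-608} = - \frac{1}{608} \approx -0.0016447$)
$o{\left(3 \right)} s = 2 \left(- \frac{1}{608}\right) = - \frac{1}{304}$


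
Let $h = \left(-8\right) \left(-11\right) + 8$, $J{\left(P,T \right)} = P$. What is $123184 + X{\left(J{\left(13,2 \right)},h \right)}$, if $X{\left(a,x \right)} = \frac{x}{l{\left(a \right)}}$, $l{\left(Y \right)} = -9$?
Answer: $\frac{369520}{3} \approx 1.2317 \cdot 10^{5}$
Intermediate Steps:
$h = 96$ ($h = 88 + 8 = 96$)
$X{\left(a,x \right)} = - \frac{x}{9}$ ($X{\left(a,x \right)} = \frac{x}{-9} = x \left(- \frac{1}{9}\right) = - \frac{x}{9}$)
$123184 + X{\left(J{\left(13,2 \right)},h \right)} = 123184 - \frac{32}{3} = \frac{369520}{3}$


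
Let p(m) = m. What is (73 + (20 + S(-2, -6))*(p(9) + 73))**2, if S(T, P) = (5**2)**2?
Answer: 2805079369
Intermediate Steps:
S(T, P) = 625 (S(T, P) = 25**2 = 625)
(73 + (20 + S(-2, -6))*(p(9) + 73))**2 = (73 + (20 + 625)*(9 + 73))**2 = (73 + 645*82)**2 = (73 + 52890)**2 = 52963**2 = 2805079369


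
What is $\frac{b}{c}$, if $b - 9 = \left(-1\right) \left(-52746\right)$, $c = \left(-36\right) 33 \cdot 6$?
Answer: $- \frac{17585}{2376} \approx -7.4011$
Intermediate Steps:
$c = -7128$ ($c = \left(-1188\right) 6 = -7128$)
$b = 52755$ ($b = 9 - -52746 = 9 + 52746 = 52755$)
$\frac{b}{c} = \frac{52755}{-7128} = 52755 \left(- \frac{1}{7128}\right) = - \frac{17585}{2376}$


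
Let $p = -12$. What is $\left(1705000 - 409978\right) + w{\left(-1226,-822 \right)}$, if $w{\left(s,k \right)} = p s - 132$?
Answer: $1309602$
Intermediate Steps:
$w{\left(s,k \right)} = -132 - 12 s$ ($w{\left(s,k \right)} = - 12 s - 132 = -132 - 12 s$)
$\left(1705000 - 409978\right) + w{\left(-1226,-822 \right)} = \left(1705000 - 409978\right) - -14580 = 1295022 + \left(-132 + 14712\right) = 1295022 + 14580 = 1309602$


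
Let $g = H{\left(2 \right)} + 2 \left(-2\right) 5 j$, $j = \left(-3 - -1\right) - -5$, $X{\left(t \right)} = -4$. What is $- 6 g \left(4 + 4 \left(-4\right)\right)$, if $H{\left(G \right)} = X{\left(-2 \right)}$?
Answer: $-4608$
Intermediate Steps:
$H{\left(G \right)} = -4$
$j = 3$ ($j = \left(-3 + 1\right) + 5 = -2 + 5 = 3$)
$g = -64$ ($g = -4 + 2 \left(-2\right) 5 \cdot 3 = -4 + 2 \left(\left(-10\right) 3\right) = -4 + 2 \left(-30\right) = -4 - 60 = -64$)
$- 6 g \left(4 + 4 \left(-4\right)\right) = - 6 \left(- 64 \left(4 + 4 \left(-4\right)\right)\right) = - 6 \left(- 64 \left(4 - 16\right)\right) = - 6 \left(\left(-64\right) \left(-12\right)\right) = \left(-6\right) 768 = -4608$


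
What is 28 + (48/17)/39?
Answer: 6204/221 ≈ 28.072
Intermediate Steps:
28 + (48/17)/39 = 28 + (48*(1/17))/39 = 28 + (1/39)*(48/17) = 28 + 16/221 = 6204/221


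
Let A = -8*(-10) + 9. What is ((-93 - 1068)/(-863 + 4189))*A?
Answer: -103329/3326 ≈ -31.067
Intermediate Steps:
A = 89 (A = 80 + 9 = 89)
((-93 - 1068)/(-863 + 4189))*A = ((-93 - 1068)/(-863 + 4189))*89 = -1161/3326*89 = -103329/3326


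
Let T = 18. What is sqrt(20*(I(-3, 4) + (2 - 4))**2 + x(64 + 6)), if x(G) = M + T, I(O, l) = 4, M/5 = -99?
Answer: I*sqrt(397) ≈ 19.925*I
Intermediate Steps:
M = -495 (M = 5*(-99) = -495)
x(G) = -477 (x(G) = -495 + 18 = -477)
sqrt(20*(I(-3, 4) + (2 - 4))**2 + x(64 + 6)) = sqrt(20*(4 + (2 - 4))**2 - 477) = sqrt(20*(4 - 2)**2 - 477) = sqrt(20*2**2 - 477) = sqrt(20*4 - 477) = sqrt(80 - 477) = sqrt(-397) = I*sqrt(397)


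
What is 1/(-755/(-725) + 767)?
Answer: 145/111366 ≈ 0.0013020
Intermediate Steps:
1/(-755/(-725) + 767) = 1/(-755*(-1/725) + 767) = 1/(151/145 + 767) = 1/(111366/145) = 145/111366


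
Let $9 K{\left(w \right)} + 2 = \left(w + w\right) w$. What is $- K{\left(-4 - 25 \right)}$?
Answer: $- \frac{560}{3} \approx -186.67$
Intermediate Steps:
$K{\left(w \right)} = - \frac{2}{9} + \frac{2 w^{2}}{9}$ ($K{\left(w \right)} = - \frac{2}{9} + \frac{\left(w + w\right) w}{9} = - \frac{2}{9} + \frac{2 w w}{9} = - \frac{2}{9} + \frac{2 w^{2}}{9}$)
$- K{\left(-4 - 25 \right)} = - (- \frac{2}{9} + \frac{2 \left(-4 - 25\right)^{2}}{9}) = - (- \frac{2}{9} + \frac{2 \left(-29\right)^{2}}{9}) = - (- \frac{2}{9} + \frac{2}{9} \cdot 841) = - (- \frac{2}{9} + \frac{1682}{9}) = \left(-1\right) \frac{560}{3} = - \frac{560}{3}$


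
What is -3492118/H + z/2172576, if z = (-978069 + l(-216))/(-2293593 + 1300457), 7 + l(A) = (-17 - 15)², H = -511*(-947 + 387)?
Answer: -114413493855713/9375561368960 ≈ -12.203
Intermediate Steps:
H = 286160 (H = -511*(-560) = 286160)
l(A) = 1017 (l(A) = -7 + (-17 - 15)² = -7 + (-32)² = -7 + 1024 = 1017)
z = 244263/248284 (z = (-978069 + 1017)/(-2293593 + 1300457) = -977052/(-993136) = -977052*(-1/993136) = 244263/248284 ≈ 0.98380)
-3492118/H + z/2172576 = -3492118/286160 + (244263/248284)/2172576 = -3492118*1/286160 + (244263/248284)*(1/2172576) = -249437/20440 + 81421/179805286528 = -114413493855713/9375561368960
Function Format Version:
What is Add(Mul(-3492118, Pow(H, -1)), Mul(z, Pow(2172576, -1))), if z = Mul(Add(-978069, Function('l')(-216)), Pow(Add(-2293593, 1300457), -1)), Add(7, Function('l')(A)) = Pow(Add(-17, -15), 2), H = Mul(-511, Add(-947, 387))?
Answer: Rational(-114413493855713, 9375561368960) ≈ -12.203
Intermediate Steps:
H = 286160 (H = Mul(-511, -560) = 286160)
Function('l')(A) = 1017 (Function('l')(A) = Add(-7, Pow(Add(-17, -15), 2)) = Add(-7, Pow(-32, 2)) = Add(-7, 1024) = 1017)
z = Rational(244263, 248284) (z = Mul(Add(-978069, 1017), Pow(Add(-2293593, 1300457), -1)) = Mul(-977052, Pow(-993136, -1)) = Mul(-977052, Rational(-1, 993136)) = Rational(244263, 248284) ≈ 0.98380)
Add(Mul(-3492118, Pow(H, -1)), Mul(z, Pow(2172576, -1))) = Add(Mul(-3492118, Pow(286160, -1)), Mul(Rational(244263, 248284), Pow(2172576, -1))) = Add(Mul(-3492118, Rational(1, 286160)), Mul(Rational(244263, 248284), Rational(1, 2172576))) = Add(Rational(-249437, 20440), Rational(81421, 179805286528)) = Rational(-114413493855713, 9375561368960)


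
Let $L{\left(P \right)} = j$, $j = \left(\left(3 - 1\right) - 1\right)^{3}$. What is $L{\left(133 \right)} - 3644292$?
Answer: $-3644291$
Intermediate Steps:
$j = 1$ ($j = \left(2 - 1\right)^{3} = 1^{3} = 1$)
$L{\left(P \right)} = 1$
$L{\left(133 \right)} - 3644292 = 1 - 3644292 = -3644291$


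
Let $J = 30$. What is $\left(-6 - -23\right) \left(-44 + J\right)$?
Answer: $-238$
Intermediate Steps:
$\left(-6 - -23\right) \left(-44 + J\right) = \left(-6 - -23\right) \left(-44 + 30\right) = \left(-6 + 23\right) \left(-14\right) = 17 \left(-14\right) = -238$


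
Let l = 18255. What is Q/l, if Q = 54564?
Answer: 18188/6085 ≈ 2.9890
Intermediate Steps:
Q/l = 54564/18255 = 54564*(1/18255) = 18188/6085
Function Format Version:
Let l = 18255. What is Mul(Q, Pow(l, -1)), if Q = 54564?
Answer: Rational(18188, 6085) ≈ 2.9890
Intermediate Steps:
Mul(Q, Pow(l, -1)) = Mul(54564, Pow(18255, -1)) = Mul(54564, Rational(1, 18255)) = Rational(18188, 6085)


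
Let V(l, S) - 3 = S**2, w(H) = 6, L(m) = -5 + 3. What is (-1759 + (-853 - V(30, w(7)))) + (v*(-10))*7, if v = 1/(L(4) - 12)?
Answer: -2646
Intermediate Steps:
L(m) = -2
v = -1/14 (v = 1/(-2 - 12) = 1/(-14) = -1/14 ≈ -0.071429)
V(l, S) = 3 + S**2
(-1759 + (-853 - V(30, w(7)))) + (v*(-10))*7 = (-1759 + (-853 - (3 + 6**2))) - 1/14*(-10)*7 = (-1759 + (-853 - (3 + 36))) + (5/7)*7 = (-1759 + (-853 - 1*39)) + 5 = (-1759 + (-853 - 39)) + 5 = (-1759 - 892) + 5 = -2651 + 5 = -2646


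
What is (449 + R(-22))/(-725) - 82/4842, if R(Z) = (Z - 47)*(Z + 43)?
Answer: 95651/70209 ≈ 1.3624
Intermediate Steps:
R(Z) = (-47 + Z)*(43 + Z)
(449 + R(-22))/(-725) - 82/4842 = (449 + (-2021 + (-22)² - 4*(-22)))/(-725) - 82/4842 = (449 + (-2021 + 484 + 88))*(-1/725) - 82*1/4842 = (449 - 1449)*(-1/725) - 41/2421 = -1000*(-1/725) - 41/2421 = 40/29 - 41/2421 = 95651/70209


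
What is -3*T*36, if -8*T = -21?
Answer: -567/2 ≈ -283.50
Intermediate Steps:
T = 21/8 (T = -⅛*(-21) = 21/8 ≈ 2.6250)
-3*T*36 = -3*21/8*36 = -63/8*36 = -567/2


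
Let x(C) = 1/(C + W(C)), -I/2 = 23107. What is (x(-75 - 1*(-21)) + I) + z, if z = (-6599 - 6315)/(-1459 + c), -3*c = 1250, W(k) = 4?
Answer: -13000377427/281350 ≈ -46207.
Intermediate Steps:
c = -1250/3 (c = -⅓*1250 = -1250/3 ≈ -416.67)
I = -46214 (I = -2*23107 = -46214)
x(C) = 1/(4 + C) (x(C) = 1/(C + 4) = 1/(4 + C))
z = 38742/5627 (z = (-6599 - 6315)/(-1459 - 1250/3) = -12914/(-5627/3) = -12914*(-3/5627) = 38742/5627 ≈ 6.8850)
(x(-75 - 1*(-21)) + I) + z = (1/(4 + (-75 - 1*(-21))) - 46214) + 38742/5627 = (1/(4 + (-75 + 21)) - 46214) + 38742/5627 = (1/(4 - 54) - 46214) + 38742/5627 = (1/(-50) - 46214) + 38742/5627 = (-1/50 - 46214) + 38742/5627 = -2310701/50 + 38742/5627 = -13000377427/281350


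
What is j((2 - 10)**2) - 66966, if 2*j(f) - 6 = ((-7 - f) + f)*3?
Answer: -133947/2 ≈ -66974.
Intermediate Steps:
j(f) = -15/2 (j(f) = 3 + (((-7 - f) + f)*3)/2 = 3 + (-7*3)/2 = 3 + (1/2)*(-21) = 3 - 21/2 = -15/2)
j((2 - 10)**2) - 66966 = -15/2 - 66966 = -133947/2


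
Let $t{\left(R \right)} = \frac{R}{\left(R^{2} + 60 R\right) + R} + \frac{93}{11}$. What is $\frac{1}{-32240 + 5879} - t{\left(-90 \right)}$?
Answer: $- \frac{2441585}{289971} \approx -8.4201$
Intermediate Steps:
$t{\left(R \right)} = \frac{93}{11} + \frac{R}{R^{2} + 61 R}$ ($t{\left(R \right)} = \frac{R}{R^{2} + 61 R} + 93 \cdot \frac{1}{11} = \frac{R}{R^{2} + 61 R} + \frac{93}{11} = \frac{93}{11} + \frac{R}{R^{2} + 61 R}$)
$\frac{1}{-32240 + 5879} - t{\left(-90 \right)} = \frac{1}{-32240 + 5879} - \frac{5684 + 93 \left(-90\right)}{11 \left(61 - 90\right)} = \frac{1}{-26361} - \frac{5684 - 8370}{11 \left(-29\right)} = - \frac{1}{26361} - \frac{1}{11} \left(- \frac{1}{29}\right) \left(-2686\right) = - \frac{1}{26361} - \frac{2686}{319} = - \frac{2441585}{289971}$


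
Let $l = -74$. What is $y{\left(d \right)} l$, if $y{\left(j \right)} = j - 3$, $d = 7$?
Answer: $-296$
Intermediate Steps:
$y{\left(j \right)} = -3 + j$
$y{\left(d \right)} l = \left(-3 + 7\right) \left(-74\right) = 4 \left(-74\right) = -296$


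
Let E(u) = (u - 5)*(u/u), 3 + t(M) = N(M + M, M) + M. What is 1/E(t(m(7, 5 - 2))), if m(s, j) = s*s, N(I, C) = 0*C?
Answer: 1/41 ≈ 0.024390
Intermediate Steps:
N(I, C) = 0
m(s, j) = s²
t(M) = -3 + M (t(M) = -3 + (0 + M) = -3 + M)
E(u) = -5 + u (E(u) = (-5 + u)*1 = -5 + u)
1/E(t(m(7, 5 - 2))) = 1/(-5 + (-3 + 7²)) = 1/(-5 + (-3 + 49)) = 1/(-5 + 46) = 1/41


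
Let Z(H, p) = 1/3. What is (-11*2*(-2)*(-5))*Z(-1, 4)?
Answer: -220/3 ≈ -73.333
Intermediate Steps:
Z(H, p) = 1/3
(-11*2*(-2)*(-5))*Z(-1, 4) = -11*2*(-2)*(-5)*(1/3) = -(-44)*(-5)*(1/3) = -11*20*(1/3) = -220*1/3 = -220/3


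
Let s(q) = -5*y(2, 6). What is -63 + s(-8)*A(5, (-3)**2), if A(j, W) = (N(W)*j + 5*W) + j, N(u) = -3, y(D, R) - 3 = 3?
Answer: -1113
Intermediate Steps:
y(D, R) = 6 (y(D, R) = 3 + 3 = 6)
A(j, W) = -2*j + 5*W (A(j, W) = (-3*j + 5*W) + j = -2*j + 5*W)
s(q) = -30 (s(q) = -5*6 = -30)
-63 + s(-8)*A(5, (-3)**2) = -63 - 30*(-2*5 + 5*(-3)**2) = -63 - 30*(-10 + 5*9) = -63 - 30*(-10 + 45) = -63 - 30*35 = -63 - 1050 = -1113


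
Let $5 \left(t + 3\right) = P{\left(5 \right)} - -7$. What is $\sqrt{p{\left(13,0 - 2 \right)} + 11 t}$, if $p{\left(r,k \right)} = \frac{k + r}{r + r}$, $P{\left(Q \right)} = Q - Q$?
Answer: $\frac{i \sqrt{290290}}{130} \approx 4.1445 i$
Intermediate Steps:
$P{\left(Q \right)} = 0$
$p{\left(r,k \right)} = \frac{k + r}{2 r}$
$t = - \frac{8}{5}$ ($t = -3 + \frac{0 - -7}{5} = -3 + \frac{0 + 7}{5} = -3 + \frac{1}{5} \cdot 7 = -3 + \frac{7}{5} = - \frac{8}{5} \approx -1.6$)
$\sqrt{p{\left(13,0 - 2 \right)} + 11 t} = \sqrt{\frac{\left(0 - 2\right) + 13}{2 \cdot 13} + 11 \left(- \frac{8}{5}\right)} = \sqrt{\frac{1}{2} \cdot \frac{1}{13} \left(\left(0 - 2\right) + 13\right) - \frac{88}{5}} = \sqrt{\frac{1}{2} \cdot \frac{1}{13} \left(-2 + 13\right) - \frac{88}{5}} = \sqrt{\frac{1}{2} \cdot \frac{1}{13} \cdot 11 - \frac{88}{5}} = \sqrt{\frac{11}{26} - \frac{88}{5}} = \sqrt{- \frac{2233}{130}} = \frac{i \sqrt{290290}}{130}$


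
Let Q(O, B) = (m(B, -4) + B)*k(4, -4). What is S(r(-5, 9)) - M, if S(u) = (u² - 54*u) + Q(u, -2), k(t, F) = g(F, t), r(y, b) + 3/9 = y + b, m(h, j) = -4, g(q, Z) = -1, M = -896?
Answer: 6457/9 ≈ 717.44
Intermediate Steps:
r(y, b) = -⅓ + b + y (r(y, b) = -⅓ + (y + b) = -⅓ + (b + y) = -⅓ + b + y)
k(t, F) = -1
Q(O, B) = 4 - B (Q(O, B) = (-4 + B)*(-1) = 4 - B)
S(u) = 6 + u² - 54*u (S(u) = (u² - 54*u) + (4 - 1*(-2)) = (u² - 54*u) + (4 + 2) = (u² - 54*u) + 6 = 6 + u² - 54*u)
S(r(-5, 9)) - M = (6 + (-⅓ + 9 - 5)² - 54*(-⅓ + 9 - 5)) - 1*(-896) = (6 + (11/3)² - 54*11/3) + 896 = (6 + 121/9 - 198) + 896 = -1607/9 + 896 = 6457/9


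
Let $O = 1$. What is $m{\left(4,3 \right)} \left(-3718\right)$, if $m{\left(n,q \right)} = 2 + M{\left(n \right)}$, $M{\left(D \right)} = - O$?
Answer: $-3718$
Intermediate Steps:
$M{\left(D \right)} = -1$ ($M{\left(D \right)} = \left(-1\right) 1 = -1$)
$m{\left(n,q \right)} = 1$ ($m{\left(n,q \right)} = 2 - 1 = 1$)
$m{\left(4,3 \right)} \left(-3718\right) = 1 \left(-3718\right) = -3718$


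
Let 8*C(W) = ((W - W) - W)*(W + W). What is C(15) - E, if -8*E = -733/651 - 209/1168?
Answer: -343157803/6082944 ≈ -56.413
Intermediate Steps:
C(W) = -W**2/4 (C(W) = (((W - W) - W)*(W + W))/8 = ((0 - W)*(2*W))/8 = ((-W)*(2*W))/8 = (-2*W**2)/8 = -W**2/4)
E = 992203/6082944 (E = -(-733/651 - 209/1168)/8 = -1/8*(-992203/760368) = 992203/6082944 ≈ 0.16311)
C(15) - E = -1/4*15**2 - 1*992203/6082944 = -1/4*225 - 992203/6082944 = -225/4 - 992203/6082944 = -343157803/6082944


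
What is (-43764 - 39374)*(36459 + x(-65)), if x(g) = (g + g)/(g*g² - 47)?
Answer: -208141523690441/68668 ≈ -3.0311e+9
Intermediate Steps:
x(g) = 2*g/(-47 + g³) (x(g) = (2*g)/(g³ - 47) = (2*g)/(-47 + g³) = 2*g/(-47 + g³))
(-43764 - 39374)*(36459 + x(-65)) = (-43764 - 39374)*(36459 + 2*(-65)/(-47 + (-65)³)) = -83138*(36459 + 2*(-65)/(-47 - 274625)) = -83138*(36459 + 2*(-65)/(-274672)) = -83138*(36459 + 2*(-65)*(-1/274672)) = -83138*(36459 + 65/137336) = -83138*5007133289/137336 = -208141523690441/68668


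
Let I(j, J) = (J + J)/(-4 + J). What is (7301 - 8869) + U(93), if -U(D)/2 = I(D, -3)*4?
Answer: -11024/7 ≈ -1574.9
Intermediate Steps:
I(j, J) = 2*J/(-4 + J) (I(j, J) = (2*J)/(-4 + J) = 2*J/(-4 + J))
U(D) = -48/7 (U(D) = -2*2*(-3)/(-4 - 3)*4 = -2*2*(-3)/(-7)*4 = -2*2*(-3)*(-⅐)*4 = -12*4/7 = -2*24/7 = -48/7)
(7301 - 8869) + U(93) = (7301 - 8869) - 48/7 = -1568 - 48/7 = -11024/7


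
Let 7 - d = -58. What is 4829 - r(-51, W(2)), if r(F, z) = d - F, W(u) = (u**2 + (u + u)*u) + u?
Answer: 4713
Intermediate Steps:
d = 65 (d = 7 - 1*(-58) = 7 + 58 = 65)
W(u) = u + 3*u**2 (W(u) = (u**2 + (2*u)*u) + u = (u**2 + 2*u**2) + u = 3*u**2 + u = u + 3*u**2)
r(F, z) = 65 - F
4829 - r(-51, W(2)) = 4829 - (65 - 1*(-51)) = 4829 - (65 + 51) = 4829 - 1*116 = 4829 - 116 = 4713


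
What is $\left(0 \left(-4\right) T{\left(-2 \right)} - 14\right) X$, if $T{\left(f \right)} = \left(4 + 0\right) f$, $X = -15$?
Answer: $210$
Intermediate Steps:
$T{\left(f \right)} = 4 f$
$\left(0 \left(-4\right) T{\left(-2 \right)} - 14\right) X = \left(0 \left(-4\right) 4 \left(-2\right) - 14\right) \left(-15\right) = \left(0 \left(-8\right) - 14\right) \left(-15\right) = \left(0 - 14\right) \left(-15\right) = \left(-14\right) \left(-15\right) = 210$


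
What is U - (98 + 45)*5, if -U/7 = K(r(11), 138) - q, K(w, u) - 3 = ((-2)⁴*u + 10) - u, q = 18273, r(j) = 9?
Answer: 112615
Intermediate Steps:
K(w, u) = 13 + 15*u (K(w, u) = 3 + (((-2)⁴*u + 10) - u) = 3 + ((16*u + 10) - u) = 3 + ((10 + 16*u) - u) = 3 + (10 + 15*u) = 13 + 15*u)
U = 113330 (U = -7*((13 + 15*138) - 1*18273) = -7*((13 + 2070) - 18273) = -7*(2083 - 18273) = -7*(-16190) = 113330)
U - (98 + 45)*5 = 113330 - (98 + 45)*5 = 113330 - 143*5 = 113330 - 1*715 = 113330 - 715 = 112615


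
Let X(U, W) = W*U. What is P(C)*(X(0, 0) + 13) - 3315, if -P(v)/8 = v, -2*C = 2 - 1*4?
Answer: -3419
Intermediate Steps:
C = 1 (C = -(2 - 1*4)/2 = -(2 - 4)/2 = -½*(-2) = 1)
X(U, W) = U*W
P(v) = -8*v
P(C)*(X(0, 0) + 13) - 3315 = (-8*1)*(0*0 + 13) - 3315 = -8*(0 + 13) - 3315 = -8*13 - 3315 = -104 - 3315 = -3419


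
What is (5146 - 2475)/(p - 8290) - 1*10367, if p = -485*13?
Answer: -151309036/14595 ≈ -10367.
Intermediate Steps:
p = -6305
(5146 - 2475)/(p - 8290) - 1*10367 = (5146 - 2475)/(-6305 - 8290) - 1*10367 = 2671/(-14595) - 10367 = 2671*(-1/14595) - 10367 = -2671/14595 - 10367 = -151309036/14595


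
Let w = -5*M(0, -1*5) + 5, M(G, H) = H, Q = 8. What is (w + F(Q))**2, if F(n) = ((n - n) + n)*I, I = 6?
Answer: 6084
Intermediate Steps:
w = 30 (w = -(-5)*5 + 5 = -5*(-5) + 5 = 25 + 5 = 30)
F(n) = 6*n (F(n) = ((n - n) + n)*6 = (0 + n)*6 = n*6 = 6*n)
(w + F(Q))**2 = (30 + 6*8)**2 = (30 + 48)**2 = 78**2 = 6084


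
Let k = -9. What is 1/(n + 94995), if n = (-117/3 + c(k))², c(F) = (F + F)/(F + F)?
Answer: 1/96439 ≈ 1.0369e-5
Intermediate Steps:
c(F) = 1 (c(F) = (2*F)/((2*F)) = (2*F)*(1/(2*F)) = 1)
n = 1444 (n = (-117/3 + 1)² = (-117*⅓ + 1)² = (-39 + 1)² = (-38)² = 1444)
1/(n + 94995) = 1/(1444 + 94995) = 1/96439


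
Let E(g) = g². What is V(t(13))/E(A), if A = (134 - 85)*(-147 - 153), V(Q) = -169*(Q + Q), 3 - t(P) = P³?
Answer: 185393/54022500 ≈ 0.0034318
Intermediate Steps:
t(P) = 3 - P³
V(Q) = -338*Q
A = -14700 (A = 49*(-300) = -14700)
V(t(13))/E(A) = (-338*(3 - 1*13³))/((-14700)²) = -338*(3 - 1*2197)/216090000 = -338*(3 - 2197)*(1/216090000) = -338*(-2194)*(1/216090000) = 741572*(1/216090000) = 185393/54022500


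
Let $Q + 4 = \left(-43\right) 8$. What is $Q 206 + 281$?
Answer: $-71407$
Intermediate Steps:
$Q = -348$ ($Q = -4 - 344 = -348$)
$Q 206 + 281 = \left(-348\right) 206 + 281 = -71688 + 281 = -71407$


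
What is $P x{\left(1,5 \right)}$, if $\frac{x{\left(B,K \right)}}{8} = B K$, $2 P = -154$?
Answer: $-3080$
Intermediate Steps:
$P = -77$ ($P = \frac{1}{2} \left(-154\right) = -77$)
$x{\left(B,K \right)} = 8 B K$
$P x{\left(1,5 \right)} = - 77 \cdot 8 \cdot 1 \cdot 5 = \left(-77\right) 40 = -3080$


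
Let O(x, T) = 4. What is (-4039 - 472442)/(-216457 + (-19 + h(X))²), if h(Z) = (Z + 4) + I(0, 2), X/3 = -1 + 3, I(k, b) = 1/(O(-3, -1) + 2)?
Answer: 17153316/7789643 ≈ 2.2021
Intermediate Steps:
I(k, b) = ⅙ (I(k, b) = 1/(4 + 2) = 1/6 = ⅙)
X = 6 (X = 3*(-1 + 3) = 3*2 = 6)
h(Z) = 25/6 + Z (h(Z) = (Z + 4) + ⅙ = (4 + Z) + ⅙ = 25/6 + Z)
(-4039 - 472442)/(-216457 + (-19 + h(X))²) = (-4039 - 472442)/(-216457 + (-19 + (25/6 + 6))²) = -476481/(-216457 + (-19 + 61/6)²) = -476481/(-216457 + (-53/6)²) = -476481/(-216457 + 2809/36) = -476481/(-7789643/36) = -476481*(-36/7789643) = 17153316/7789643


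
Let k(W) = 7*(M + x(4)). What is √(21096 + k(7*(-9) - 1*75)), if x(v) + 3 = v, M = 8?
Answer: 3*√2351 ≈ 145.46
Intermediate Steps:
x(v) = -3 + v
k(W) = 63 (k(W) = 7*(8 + (-3 + 4)) = 7*(8 + 1) = 7*9 = 63)
√(21096 + k(7*(-9) - 1*75)) = √(21096 + 63) = √21159 = 3*√2351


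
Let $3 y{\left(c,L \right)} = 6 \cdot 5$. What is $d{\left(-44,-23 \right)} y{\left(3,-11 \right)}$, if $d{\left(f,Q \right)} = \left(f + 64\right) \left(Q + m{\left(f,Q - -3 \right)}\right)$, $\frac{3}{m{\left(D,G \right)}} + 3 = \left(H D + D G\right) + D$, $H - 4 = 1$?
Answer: $- \frac{2819200}{613} \approx -4599.0$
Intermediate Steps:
$H = 5$ ($H = 4 + 1 = 5$)
$m{\left(D,G \right)} = \frac{3}{-3 + 6 D + D G}$ ($m{\left(D,G \right)} = \frac{3}{-3 + \left(\left(5 D + D G\right) + D\right)} = \frac{3}{-3 + \left(6 D + D G\right)} = \frac{3}{-3 + 6 D + D G}$)
$d{\left(f,Q \right)} = \left(64 + f\right) \left(Q + \frac{3}{-3 + 6 f + f \left(3 + Q\right)}\right)$ ($d{\left(f,Q \right)} = \left(f + 64\right) \left(Q + \frac{3}{-3 + 6 f + f \left(Q - -3\right)}\right) = \left(64 + f\right) \left(Q + \frac{3}{-3 + 6 f + f \left(Q + 3\right)}\right) = \left(64 + f\right) \left(Q + \frac{3}{-3 + 6 f + f \left(3 + Q\right)}\right)$)
$y{\left(c,L \right)} = 10$ ($y{\left(c,L \right)} = \frac{6 \cdot 5}{3} = \frac{1}{3} \cdot 30 = 10$)
$d{\left(-44,-23 \right)} y{\left(3,-11 \right)} = \frac{192 + 3 \left(-44\right) - 23 \left(64 - 44\right) \left(-3 + 6 \left(-44\right) - 44 \left(3 - 23\right)\right)}{-3 + 6 \left(-44\right) - 44 \left(3 - 23\right)} 10 = \frac{192 - 132 - 460 \left(-3 - 264 - -880\right)}{-3 - 264 - -880} \cdot 10 = \frac{192 - 132 - 460 \left(-3 - 264 + 880\right)}{-3 - 264 + 880} \cdot 10 = \frac{192 - 132 - 460 \cdot 613}{613} \cdot 10 = \frac{192 - 132 - 281980}{613} \cdot 10 = \frac{1}{613} \left(-281920\right) 10 = \left(- \frac{281920}{613}\right) 10 = - \frac{2819200}{613}$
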